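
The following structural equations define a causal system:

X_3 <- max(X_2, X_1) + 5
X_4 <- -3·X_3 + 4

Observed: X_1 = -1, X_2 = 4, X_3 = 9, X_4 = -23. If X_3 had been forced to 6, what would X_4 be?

The intervention breaks the incoming arrows to X_3: X_3 <- max(X_2, X_1) + 5 no longer applies, and X_3 = 6.
X_4 = -3·X_3 + 4  [with X_3=6]  = -14

-14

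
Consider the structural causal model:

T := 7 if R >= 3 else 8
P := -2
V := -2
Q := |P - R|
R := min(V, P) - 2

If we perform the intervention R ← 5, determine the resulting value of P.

-2

Under do(R=5), the mechanism R := min(V, P) - 2 is discarded; R is fixed at 5.
Since P is not a descendant of the intervened variable, it is unaffected.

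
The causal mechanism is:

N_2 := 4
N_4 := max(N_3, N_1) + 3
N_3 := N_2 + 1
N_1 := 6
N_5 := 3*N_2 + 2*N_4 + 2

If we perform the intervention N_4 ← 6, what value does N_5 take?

Intervening sets N_4 = 6 and removes its equation (N_4 := max(N_3, N_1) + 3).
N_5 = 3*N_2 + 2*N_4 + 2  [with N_2=4, N_4=6]  = 26

26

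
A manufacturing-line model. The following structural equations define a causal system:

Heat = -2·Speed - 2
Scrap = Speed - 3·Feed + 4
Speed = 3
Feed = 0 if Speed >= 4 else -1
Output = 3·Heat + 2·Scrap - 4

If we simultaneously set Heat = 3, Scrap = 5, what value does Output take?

15

Setting Heat = 3, Scrap = 5 by intervention discards those variables' equations.
Output = 3·Heat + 2·Scrap - 4  [with Heat=3, Scrap=5]  = 15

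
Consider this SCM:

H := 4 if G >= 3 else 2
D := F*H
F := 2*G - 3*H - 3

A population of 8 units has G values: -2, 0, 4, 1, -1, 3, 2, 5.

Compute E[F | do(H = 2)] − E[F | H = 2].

3

do(H=2) breaks H's dependence on G. With H=2 fixed, F across the units is -13, -9, -1, -7, -11, -3, -5, 1, mean -6.
E[F|H=2] averages over only the 5 units with H=2 (G = -2, 0, 1, -1, 2): F = -13, -9, -7, -11, -5, mean -9.
Difference = -6 − (-9) = 3.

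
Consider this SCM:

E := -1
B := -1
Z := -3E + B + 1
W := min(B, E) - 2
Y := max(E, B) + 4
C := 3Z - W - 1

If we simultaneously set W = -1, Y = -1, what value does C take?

9

Setting W = -1, Y = -1 by intervention discards those variables' equations.
Z = -3E + B + 1  [with E=-1, B=-1]  = 3
C = 3Z - W - 1  [with Z=3, W=-1]  = 9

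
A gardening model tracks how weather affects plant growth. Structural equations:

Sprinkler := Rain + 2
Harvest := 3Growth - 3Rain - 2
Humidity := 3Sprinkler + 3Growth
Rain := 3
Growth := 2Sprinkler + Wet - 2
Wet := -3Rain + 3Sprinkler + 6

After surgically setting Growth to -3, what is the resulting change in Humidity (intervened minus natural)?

Intervening sets Growth = -3 and removes its equation (Growth := 2Sprinkler + Wet - 2).
Sprinkler = Rain + 2  [with Rain=3]  = 5
Humidity = 3Sprinkler + 3Growth  [with Sprinkler=5, Growth=-3]  = 6
Without intervention: Sprinkler = Rain + 2  [with Rain=3]  = 5; Wet = -3Rain + 3Sprinkler + 6  [with Rain=3, Sprinkler=5]  = 12; Growth = 2Sprinkler + Wet - 2  [with Sprinkler=5, Wet=12]  = 20; Humidity = 3Sprinkler + 3Growth  [with Sprinkler=5, Growth=20]  = 75.
Change = 6 − 75 = -69.

-69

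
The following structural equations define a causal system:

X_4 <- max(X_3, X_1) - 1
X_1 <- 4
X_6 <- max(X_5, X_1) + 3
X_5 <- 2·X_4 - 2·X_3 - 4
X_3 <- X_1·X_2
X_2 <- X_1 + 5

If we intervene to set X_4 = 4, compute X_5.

Intervening sets X_4 = 4 and removes its equation (X_4 <- max(X_3, X_1) - 1).
X_2 = X_1 + 5  [with X_1=4]  = 9
X_3 = X_1·X_2  [with X_1=4, X_2=9]  = 36
X_5 = 2·X_4 - 2·X_3 - 4  [with X_4=4, X_3=36]  = -68

-68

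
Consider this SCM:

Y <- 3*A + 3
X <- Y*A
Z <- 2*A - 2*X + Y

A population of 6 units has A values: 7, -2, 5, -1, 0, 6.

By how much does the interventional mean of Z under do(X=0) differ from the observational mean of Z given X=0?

15

Under do(X=0), X's equation is replaced by X=0 for every unit. Per-unit Z: 38, -7, 28, -2, 3, 33. Mean = 15.5.
Conditioning on X=0 selects the 2 unit(s) with A ∈ {-1, 0}. Their Z values: -2, 3. Mean = 0.5.
Difference = 15.5 − 0.5 = 15.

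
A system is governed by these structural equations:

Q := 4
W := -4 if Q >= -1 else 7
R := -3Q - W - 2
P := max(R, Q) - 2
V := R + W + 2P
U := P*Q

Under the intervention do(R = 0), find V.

0

do(R=0) replaces the equation R := -3Q - W - 2 with the constant R = 0.
W = -4 if Q >= -1 else 7  [with Q=4]  = -4
P = max(R, Q) - 2  [with R=0, Q=4]  = 2
V = R + W + 2P  [with R=0, W=-4, P=2]  = 0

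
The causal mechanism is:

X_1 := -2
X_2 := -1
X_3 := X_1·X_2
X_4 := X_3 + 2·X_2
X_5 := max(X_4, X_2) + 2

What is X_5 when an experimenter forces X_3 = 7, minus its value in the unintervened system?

do(X_3=7) replaces the equation X_3 := X_1·X_2 with the constant X_3 = 7.
X_4 = X_3 + 2·X_2  [with X_3=7, X_2=-1]  = 5
X_5 = max(X_4, X_2) + 2  [with X_4=5, X_2=-1]  = 7
Without intervention: X_3 = X_1·X_2  [with X_1=-2, X_2=-1]  = 2; X_4 = X_3 + 2·X_2  [with X_3=2, X_2=-1]  = 0; X_5 = max(X_4, X_2) + 2  [with X_4=0, X_2=-1]  = 2.
Change = 7 − 2 = 5.

5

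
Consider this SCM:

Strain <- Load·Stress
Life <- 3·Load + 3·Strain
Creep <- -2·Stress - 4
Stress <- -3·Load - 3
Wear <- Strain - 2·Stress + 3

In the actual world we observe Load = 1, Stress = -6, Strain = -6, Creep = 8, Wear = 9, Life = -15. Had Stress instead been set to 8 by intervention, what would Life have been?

Under do(Stress=8), the mechanism Stress <- -3·Load - 3 is discarded; Stress is fixed at 8.
Strain = Load·Stress  [with Load=1, Stress=8]  = 8
Life = 3·Load + 3·Strain  [with Load=1, Strain=8]  = 27

27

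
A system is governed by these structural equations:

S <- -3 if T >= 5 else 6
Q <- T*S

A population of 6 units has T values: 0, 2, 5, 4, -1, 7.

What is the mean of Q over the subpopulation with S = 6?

7.5

Conditioning on S=6 selects the 4 unit(s) with T ∈ {0, 2, 4, -1}. Their Q values: 0, 12, 24, -6. Mean = 7.5.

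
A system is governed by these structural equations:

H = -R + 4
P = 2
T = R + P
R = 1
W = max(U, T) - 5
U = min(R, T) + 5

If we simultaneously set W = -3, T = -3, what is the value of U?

2

Under do(W = -3, T = -3), each intervened variable's structural equation is replaced by its fixed value.
U = min(R, T) + 5  [with R=1, T=-3]  = 2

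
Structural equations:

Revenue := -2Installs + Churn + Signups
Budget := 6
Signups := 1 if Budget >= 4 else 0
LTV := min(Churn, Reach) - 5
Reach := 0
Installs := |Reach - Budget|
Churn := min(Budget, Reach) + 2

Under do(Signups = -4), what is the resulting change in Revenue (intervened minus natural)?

-5

Under do(Signups=-4), the mechanism Signups := 1 if Budget >= 4 else 0 is discarded; Signups is fixed at -4.
Installs = |Reach - Budget|  [with Reach=0, Budget=6]  = 6
Churn = min(Budget, Reach) + 2  [with Budget=6, Reach=0]  = 2
Revenue = -2Installs + Churn + Signups  [with Installs=6, Churn=2, Signups=-4]  = -14
Without intervention: Installs = |Reach - Budget|  [with Reach=0, Budget=6]  = 6; Signups = 1 if Budget >= 4 else 0  [with Budget=6]  = 1; Churn = min(Budget, Reach) + 2  [with Budget=6, Reach=0]  = 2; Revenue = -2Installs + Churn + Signups  [with Installs=6, Churn=2, Signups=1]  = -9.
Change = -14 − (-9) = -5.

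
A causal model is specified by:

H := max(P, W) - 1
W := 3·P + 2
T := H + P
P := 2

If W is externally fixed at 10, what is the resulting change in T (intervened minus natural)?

Under do(W=10), the mechanism W := 3·P + 2 is discarded; W is fixed at 10.
H = max(P, W) - 1  [with P=2, W=10]  = 9
T = H + P  [with H=9, P=2]  = 11
Without intervention: W = 3·P + 2  [with P=2]  = 8; H = max(P, W) - 1  [with P=2, W=8]  = 7; T = H + P  [with H=7, P=2]  = 9.
Change = 11 − 9 = 2.

2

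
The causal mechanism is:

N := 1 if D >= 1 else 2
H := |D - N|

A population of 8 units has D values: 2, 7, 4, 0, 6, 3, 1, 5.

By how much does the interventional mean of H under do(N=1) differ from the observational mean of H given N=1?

do(N=1) breaks N's dependence on D. With N=1 fixed, H across the units is 1, 6, 3, 1, 5, 2, 0, 4, mean 2.75.
Conditioning on N=1 selects the 7 unit(s) with D ∈ {2, 7, 4, 6, 3, 1, 5}. Their H values: 1, 6, 3, 5, 2, 0, 4. Mean = 3.
Difference = 2.75 − 3 = -0.25.

-0.25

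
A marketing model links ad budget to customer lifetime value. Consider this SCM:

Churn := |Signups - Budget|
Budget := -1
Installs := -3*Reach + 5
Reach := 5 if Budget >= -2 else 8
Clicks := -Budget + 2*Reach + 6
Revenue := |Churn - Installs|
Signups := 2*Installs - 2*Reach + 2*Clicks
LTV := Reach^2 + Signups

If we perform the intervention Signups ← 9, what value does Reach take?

5

Under do(Signups=9), the mechanism Signups := 2*Installs - 2*Reach + 2*Clicks is discarded; Signups is fixed at 9.
No directed path runs from Signups to Reach, so Reach keeps its natural value.
Reach = 5 if Budget >= -2 else 8  [with Budget=-1]  = 5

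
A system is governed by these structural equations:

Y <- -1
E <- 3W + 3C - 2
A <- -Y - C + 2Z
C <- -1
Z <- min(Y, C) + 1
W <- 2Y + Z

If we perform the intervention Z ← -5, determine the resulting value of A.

do(Z=-5) replaces the equation Z <- min(Y, C) + 1 with the constant Z = -5.
A = -Y - C + 2Z  [with Y=-1, C=-1, Z=-5]  = -8

-8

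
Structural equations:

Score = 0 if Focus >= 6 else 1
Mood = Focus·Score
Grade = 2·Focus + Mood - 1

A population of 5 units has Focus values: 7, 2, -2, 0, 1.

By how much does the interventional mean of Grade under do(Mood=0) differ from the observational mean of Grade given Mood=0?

-3.8

Every unit gets Mood=0 under the intervention. Grade values become 13, 3, -5, -1, 1; E[Grade|do(Mood=0)] = 2.2.
Conditioning on Mood=0 selects the 2 unit(s) with Focus ∈ {7, 0}. Their Grade values: 13, -1. Mean = 6.
Difference = 2.2 − 6 = -3.8.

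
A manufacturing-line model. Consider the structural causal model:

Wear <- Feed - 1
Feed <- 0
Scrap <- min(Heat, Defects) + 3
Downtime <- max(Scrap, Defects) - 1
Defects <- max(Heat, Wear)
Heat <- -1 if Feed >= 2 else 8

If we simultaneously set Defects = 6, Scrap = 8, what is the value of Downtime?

7

The joint intervention fixes Defects = 6, Scrap = 8, removing each variable's own equation.
Downtime = max(Scrap, Defects) - 1  [with Scrap=8, Defects=6]  = 7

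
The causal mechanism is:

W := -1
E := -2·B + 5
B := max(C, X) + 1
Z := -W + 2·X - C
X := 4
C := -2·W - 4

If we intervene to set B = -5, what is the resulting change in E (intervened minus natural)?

The intervention breaks the incoming arrows to B: B := max(C, X) + 1 no longer applies, and B = -5.
E = -2·B + 5  [with B=-5]  = 15
Without intervention: C = -2·W - 4  [with W=-1]  = -2; B = max(C, X) + 1  [with C=-2, X=4]  = 5; E = -2·B + 5  [with B=5]  = -5.
Change = 15 − (-5) = 20.

20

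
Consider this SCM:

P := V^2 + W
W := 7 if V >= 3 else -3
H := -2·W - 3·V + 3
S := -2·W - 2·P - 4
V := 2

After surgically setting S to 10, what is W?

-3

The intervention breaks the incoming arrows to S: S := -2·W - 2·P - 4 no longer applies, and S = 10.
Since W is not a descendant of the intervened variable, it is unaffected.
W = 7 if V >= 3 else -3  [with V=2]  = -3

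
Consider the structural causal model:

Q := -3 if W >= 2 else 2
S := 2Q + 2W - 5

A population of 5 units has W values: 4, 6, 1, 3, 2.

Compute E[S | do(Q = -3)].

do(Q=-3) breaks Q's dependence on W. With Q=-3 fixed, S across the units is -3, 1, -9, -5, -7, mean -4.6.

-4.6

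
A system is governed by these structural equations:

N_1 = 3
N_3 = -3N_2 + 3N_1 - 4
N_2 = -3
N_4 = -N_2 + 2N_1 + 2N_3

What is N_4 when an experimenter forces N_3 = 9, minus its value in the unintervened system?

The intervention breaks the incoming arrows to N_3: N_3 = -3N_2 + 3N_1 - 4 no longer applies, and N_3 = 9.
N_4 = -N_2 + 2N_1 + 2N_3  [with N_2=-3, N_1=3, N_3=9]  = 27
Without intervention: N_3 = -3N_2 + 3N_1 - 4  [with N_2=-3, N_1=3]  = 14; N_4 = -N_2 + 2N_1 + 2N_3  [with N_2=-3, N_1=3, N_3=14]  = 37.
Change = 27 − 37 = -10.

-10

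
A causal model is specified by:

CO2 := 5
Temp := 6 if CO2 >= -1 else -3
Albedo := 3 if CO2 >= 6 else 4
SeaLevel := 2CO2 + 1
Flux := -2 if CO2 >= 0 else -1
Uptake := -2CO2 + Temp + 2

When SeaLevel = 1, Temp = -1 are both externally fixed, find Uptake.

The joint intervention fixes SeaLevel = 1, Temp = -1, removing each variable's own equation.
Uptake = -2CO2 + Temp + 2  [with CO2=5, Temp=-1]  = -9

-9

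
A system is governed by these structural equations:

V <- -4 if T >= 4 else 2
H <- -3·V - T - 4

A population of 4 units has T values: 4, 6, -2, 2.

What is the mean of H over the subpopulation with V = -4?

3

E[H|V=-4] averages over only the 2 units with V=-4 (T = 4, 6): H = 4, 2, mean 3.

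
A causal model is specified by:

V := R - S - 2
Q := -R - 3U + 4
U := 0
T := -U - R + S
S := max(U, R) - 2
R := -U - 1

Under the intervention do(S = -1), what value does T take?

0

The intervention breaks the incoming arrows to S: S := max(U, R) - 2 no longer applies, and S = -1.
R = -U - 1  [with U=0]  = -1
T = -U - R + S  [with U=0, R=-1, S=-1]  = 0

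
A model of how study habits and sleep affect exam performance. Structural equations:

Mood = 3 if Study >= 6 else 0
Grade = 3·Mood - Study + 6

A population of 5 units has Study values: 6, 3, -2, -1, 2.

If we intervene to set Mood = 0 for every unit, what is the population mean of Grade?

do(Mood=0) breaks Mood's dependence on Study. With Mood=0 fixed, Grade across the units is 0, 3, 8, 7, 4, mean 4.4.

4.4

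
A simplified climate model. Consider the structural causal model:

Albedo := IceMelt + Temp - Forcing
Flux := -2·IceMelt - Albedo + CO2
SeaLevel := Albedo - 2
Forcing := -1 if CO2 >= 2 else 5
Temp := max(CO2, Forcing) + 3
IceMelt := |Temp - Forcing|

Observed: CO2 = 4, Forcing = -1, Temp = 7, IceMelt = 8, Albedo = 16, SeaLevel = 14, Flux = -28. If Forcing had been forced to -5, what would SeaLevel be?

22

Under do(Forcing=-5), the mechanism Forcing := -1 if CO2 >= 2 else 5 is discarded; Forcing is fixed at -5.
Temp = max(CO2, Forcing) + 3  [with CO2=4, Forcing=-5]  = 7
IceMelt = |Temp - Forcing|  [with Temp=7, Forcing=-5]  = 12
Albedo = IceMelt + Temp - Forcing  [with IceMelt=12, Temp=7, Forcing=-5]  = 24
SeaLevel = Albedo - 2  [with Albedo=24]  = 22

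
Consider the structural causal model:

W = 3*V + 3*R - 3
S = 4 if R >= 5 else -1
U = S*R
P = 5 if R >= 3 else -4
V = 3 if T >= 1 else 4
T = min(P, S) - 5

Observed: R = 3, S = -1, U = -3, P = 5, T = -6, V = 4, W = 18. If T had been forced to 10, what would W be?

15

Under do(T=10), the mechanism T = min(P, S) - 5 is discarded; T is fixed at 10.
V = 3 if T >= 1 else 4  [with T=10]  = 3
W = 3*V + 3*R - 3  [with V=3, R=3]  = 15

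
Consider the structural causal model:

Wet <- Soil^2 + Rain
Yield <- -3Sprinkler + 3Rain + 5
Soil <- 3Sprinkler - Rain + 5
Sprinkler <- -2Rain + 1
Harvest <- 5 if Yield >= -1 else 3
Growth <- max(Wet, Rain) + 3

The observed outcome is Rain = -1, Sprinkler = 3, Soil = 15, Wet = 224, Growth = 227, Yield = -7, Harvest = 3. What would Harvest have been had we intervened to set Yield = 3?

Intervening sets Yield = 3 and removes its equation (Yield <- -3Sprinkler + 3Rain + 5).
Harvest = 5 if Yield >= -1 else 3  [with Yield=3]  = 5

5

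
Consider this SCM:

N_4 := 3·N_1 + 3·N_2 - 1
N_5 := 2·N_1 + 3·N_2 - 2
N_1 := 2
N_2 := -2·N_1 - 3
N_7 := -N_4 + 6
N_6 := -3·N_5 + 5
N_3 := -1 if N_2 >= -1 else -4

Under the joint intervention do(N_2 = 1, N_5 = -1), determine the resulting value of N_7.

The joint intervention fixes N_2 = 1, N_5 = -1, removing each variable's own equation.
N_4 = 3·N_1 + 3·N_2 - 1  [with N_1=2, N_2=1]  = 8
N_7 = -N_4 + 6  [with N_4=8]  = -2

-2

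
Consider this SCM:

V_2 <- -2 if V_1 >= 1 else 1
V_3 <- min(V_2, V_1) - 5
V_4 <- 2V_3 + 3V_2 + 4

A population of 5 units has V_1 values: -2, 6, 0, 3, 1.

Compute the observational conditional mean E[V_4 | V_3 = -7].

-13.75

Observing V_3=-7 restricts to units where V_3's equation naturally yields -7: V_1 ∈ {-2, 6, 3, 1}. In that subpopulation V_4 = -7, -16, -16, -16, mean -13.75.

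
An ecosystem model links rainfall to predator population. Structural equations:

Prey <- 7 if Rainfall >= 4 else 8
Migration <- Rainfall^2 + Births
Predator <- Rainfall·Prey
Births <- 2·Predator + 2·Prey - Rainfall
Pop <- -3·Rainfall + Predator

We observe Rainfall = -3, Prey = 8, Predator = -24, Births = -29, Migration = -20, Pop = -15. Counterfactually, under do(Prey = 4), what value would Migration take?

do(Prey=4) replaces the equation Prey <- 7 if Rainfall >= 4 else 8 with the constant Prey = 4.
Predator = Rainfall·Prey  [with Rainfall=-3, Prey=4]  = -12
Births = 2·Predator + 2·Prey - Rainfall  [with Predator=-12, Prey=4, Rainfall=-3]  = -13
Migration = Rainfall^2 + Births  [with Rainfall=-3, Births=-13]  = -4

-4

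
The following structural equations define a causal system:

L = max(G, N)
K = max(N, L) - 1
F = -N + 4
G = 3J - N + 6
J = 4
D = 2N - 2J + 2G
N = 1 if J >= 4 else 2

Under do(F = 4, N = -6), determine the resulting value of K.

23

Under do(F = 4, N = -6), each intervened variable's structural equation is replaced by its fixed value.
G = 3J - N + 6  [with J=4, N=-6]  = 24
L = max(G, N)  [with G=24, N=-6]  = 24
K = max(N, L) - 1  [with N=-6, L=24]  = 23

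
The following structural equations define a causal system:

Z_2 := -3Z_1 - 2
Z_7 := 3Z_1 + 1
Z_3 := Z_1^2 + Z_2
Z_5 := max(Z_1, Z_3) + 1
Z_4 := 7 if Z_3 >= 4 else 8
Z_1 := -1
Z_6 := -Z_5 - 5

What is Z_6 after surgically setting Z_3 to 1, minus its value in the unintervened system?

The intervention breaks the incoming arrows to Z_3: Z_3 := Z_1^2 + Z_2 no longer applies, and Z_3 = 1.
Z_5 = max(Z_1, Z_3) + 1  [with Z_1=-1, Z_3=1]  = 2
Z_6 = -Z_5 - 5  [with Z_5=2]  = -7
Without intervention: Z_2 = -3Z_1 - 2  [with Z_1=-1]  = 1; Z_3 = Z_1^2 + Z_2  [with Z_1=-1, Z_2=1]  = 2; Z_5 = max(Z_1, Z_3) + 1  [with Z_1=-1, Z_3=2]  = 3; Z_6 = -Z_5 - 5  [with Z_5=3]  = -8.
Change = -7 − (-8) = 1.

1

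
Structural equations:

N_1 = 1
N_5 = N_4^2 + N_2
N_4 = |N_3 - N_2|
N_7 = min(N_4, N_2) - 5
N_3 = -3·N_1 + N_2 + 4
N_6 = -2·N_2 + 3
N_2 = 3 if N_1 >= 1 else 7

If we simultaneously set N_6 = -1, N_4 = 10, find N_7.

Under do(N_6 = -1, N_4 = 10), each intervened variable's structural equation is replaced by its fixed value.
N_2 = 3 if N_1 >= 1 else 7  [with N_1=1]  = 3
N_7 = min(N_4, N_2) - 5  [with N_4=10, N_2=3]  = -2

-2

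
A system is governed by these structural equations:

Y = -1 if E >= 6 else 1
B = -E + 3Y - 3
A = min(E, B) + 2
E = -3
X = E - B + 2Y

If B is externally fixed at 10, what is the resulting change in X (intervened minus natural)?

-7

The intervention breaks the incoming arrows to B: B = -E + 3Y - 3 no longer applies, and B = 10.
Y = -1 if E >= 6 else 1  [with E=-3]  = 1
X = E - B + 2Y  [with E=-3, B=10, Y=1]  = -11
Without intervention: Y = -1 if E >= 6 else 1  [with E=-3]  = 1; B = -E + 3Y - 3  [with E=-3, Y=1]  = 3; X = E - B + 2Y  [with E=-3, B=3, Y=1]  = -4.
Change = -11 − (-4) = -7.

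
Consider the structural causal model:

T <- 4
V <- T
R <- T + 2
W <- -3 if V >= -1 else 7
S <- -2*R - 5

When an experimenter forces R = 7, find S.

-19

do(R=7) replaces the equation R <- T + 2 with the constant R = 7.
S = -2*R - 5  [with R=7]  = -19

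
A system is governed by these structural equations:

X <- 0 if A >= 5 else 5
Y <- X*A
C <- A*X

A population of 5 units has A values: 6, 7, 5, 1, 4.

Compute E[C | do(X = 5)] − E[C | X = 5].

Under do(X=5), X's equation is replaced by X=5 for every unit. Per-unit C: 30, 35, 25, 5, 20. Mean = 23.
E[C|X=5] averages over only the 2 units with X=5 (A = 1, 4): C = 5, 20, mean 12.5.
Difference = 23 − 12.5 = 10.5.

10.5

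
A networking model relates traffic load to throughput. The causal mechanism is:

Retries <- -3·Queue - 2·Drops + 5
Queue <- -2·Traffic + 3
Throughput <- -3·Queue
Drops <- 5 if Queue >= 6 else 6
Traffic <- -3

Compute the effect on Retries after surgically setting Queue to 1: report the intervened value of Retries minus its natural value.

22

Under do(Queue=1), the mechanism Queue <- -2·Traffic + 3 is discarded; Queue is fixed at 1.
Drops = 5 if Queue >= 6 else 6  [with Queue=1]  = 6
Retries = -3·Queue - 2·Drops + 5  [with Queue=1, Drops=6]  = -10
Without intervention: Queue = -2·Traffic + 3  [with Traffic=-3]  = 9; Drops = 5 if Queue >= 6 else 6  [with Queue=9]  = 5; Retries = -3·Queue - 2·Drops + 5  [with Queue=9, Drops=5]  = -32.
Change = -10 − (-32) = 22.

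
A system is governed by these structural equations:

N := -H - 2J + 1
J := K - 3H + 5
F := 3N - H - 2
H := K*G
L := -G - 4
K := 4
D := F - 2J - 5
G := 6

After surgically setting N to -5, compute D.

80

do(N=-5) replaces the equation N := -H - 2J + 1 with the constant N = -5.
H = K*G  [with K=4, G=6]  = 24
J = K - 3H + 5  [with K=4, H=24]  = -63
F = 3N - H - 2  [with N=-5, H=24]  = -41
D = F - 2J - 5  [with F=-41, J=-63]  = 80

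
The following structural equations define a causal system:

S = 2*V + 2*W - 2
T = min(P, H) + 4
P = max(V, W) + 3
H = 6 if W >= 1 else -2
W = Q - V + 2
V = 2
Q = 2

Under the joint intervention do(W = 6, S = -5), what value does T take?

10

Under do(W = 6, S = -5), each intervened variable's structural equation is replaced by its fixed value.
P = max(V, W) + 3  [with V=2, W=6]  = 9
H = 6 if W >= 1 else -2  [with W=6]  = 6
T = min(P, H) + 4  [with P=9, H=6]  = 10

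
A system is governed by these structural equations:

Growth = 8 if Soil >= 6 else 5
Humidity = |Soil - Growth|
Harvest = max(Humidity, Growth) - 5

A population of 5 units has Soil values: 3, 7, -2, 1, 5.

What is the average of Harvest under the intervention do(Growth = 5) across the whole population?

do(Growth=5) breaks Growth's dependence on Soil. With Growth=5 fixed, Harvest across the units is 0, 0, 2, 0, 0, mean 0.4.

0.4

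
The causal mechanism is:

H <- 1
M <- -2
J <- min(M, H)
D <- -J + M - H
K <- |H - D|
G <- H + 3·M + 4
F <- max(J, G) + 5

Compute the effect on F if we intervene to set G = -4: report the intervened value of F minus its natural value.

Intervening sets G = -4 and removes its equation (G <- H + 3·M + 4).
J = min(M, H)  [with M=-2, H=1]  = -2
F = max(J, G) + 5  [with J=-2, G=-4]  = 3
Without intervention: J = min(M, H)  [with M=-2, H=1]  = -2; G = H + 3·M + 4  [with H=1, M=-2]  = -1; F = max(J, G) + 5  [with J=-2, G=-1]  = 4.
Change = 3 − 4 = -1.

-1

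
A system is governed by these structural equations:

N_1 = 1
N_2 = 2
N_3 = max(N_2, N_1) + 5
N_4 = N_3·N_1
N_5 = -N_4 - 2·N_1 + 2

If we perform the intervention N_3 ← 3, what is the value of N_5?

do(N_3=3) replaces the equation N_3 = max(N_2, N_1) + 5 with the constant N_3 = 3.
N_4 = N_3·N_1  [with N_3=3, N_1=1]  = 3
N_5 = -N_4 - 2·N_1 + 2  [with N_4=3, N_1=1]  = -3

-3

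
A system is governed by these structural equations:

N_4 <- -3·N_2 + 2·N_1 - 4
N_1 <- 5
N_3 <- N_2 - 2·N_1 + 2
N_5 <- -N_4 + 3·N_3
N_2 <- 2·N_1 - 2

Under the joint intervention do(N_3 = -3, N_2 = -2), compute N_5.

Setting N_3 = -3, N_2 = -2 by intervention discards those variables' equations.
N_4 = -3·N_2 + 2·N_1 - 4  [with N_2=-2, N_1=5]  = 12
N_5 = -N_4 + 3·N_3  [with N_4=12, N_3=-3]  = -21

-21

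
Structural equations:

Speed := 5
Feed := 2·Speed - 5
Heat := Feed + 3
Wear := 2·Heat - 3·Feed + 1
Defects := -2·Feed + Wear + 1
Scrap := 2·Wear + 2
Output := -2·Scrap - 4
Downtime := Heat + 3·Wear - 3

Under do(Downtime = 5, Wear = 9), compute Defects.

0

Setting Downtime = 5, Wear = 9 by intervention discards those variables' equations.
Feed = 2·Speed - 5  [with Speed=5]  = 5
Defects = -2·Feed + Wear + 1  [with Feed=5, Wear=9]  = 0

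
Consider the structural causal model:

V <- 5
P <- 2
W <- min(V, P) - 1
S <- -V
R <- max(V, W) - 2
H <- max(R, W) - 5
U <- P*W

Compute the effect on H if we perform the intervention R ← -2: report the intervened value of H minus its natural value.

The intervention breaks the incoming arrows to R: R <- max(V, W) - 2 no longer applies, and R = -2.
W = min(V, P) - 1  [with V=5, P=2]  = 1
H = max(R, W) - 5  [with R=-2, W=1]  = -4
Without intervention: W = min(V, P) - 1  [with V=5, P=2]  = 1; R = max(V, W) - 2  [with V=5, W=1]  = 3; H = max(R, W) - 5  [with R=3, W=1]  = -2.
Change = -4 − (-2) = -2.

-2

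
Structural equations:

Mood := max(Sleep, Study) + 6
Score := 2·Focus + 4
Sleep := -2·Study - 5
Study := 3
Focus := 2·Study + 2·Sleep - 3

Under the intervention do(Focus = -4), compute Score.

The intervention breaks the incoming arrows to Focus: Focus := 2·Study + 2·Sleep - 3 no longer applies, and Focus = -4.
Score = 2·Focus + 4  [with Focus=-4]  = -4

-4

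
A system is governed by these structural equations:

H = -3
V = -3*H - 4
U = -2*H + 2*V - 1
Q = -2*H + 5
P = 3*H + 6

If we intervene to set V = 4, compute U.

The intervention breaks the incoming arrows to V: V = -3*H - 4 no longer applies, and V = 4.
U = -2*H + 2*V - 1  [with H=-3, V=4]  = 13

13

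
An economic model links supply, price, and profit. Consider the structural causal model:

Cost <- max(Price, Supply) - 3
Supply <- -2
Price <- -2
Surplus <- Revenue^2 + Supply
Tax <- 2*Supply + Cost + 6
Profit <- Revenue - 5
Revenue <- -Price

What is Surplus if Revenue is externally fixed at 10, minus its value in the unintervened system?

The intervention breaks the incoming arrows to Revenue: Revenue <- -Price no longer applies, and Revenue = 10.
Surplus = Revenue^2 + Supply  [with Revenue=10, Supply=-2]  = 98
Without intervention: Revenue = -Price  [with Price=-2]  = 2; Surplus = Revenue^2 + Supply  [with Revenue=2, Supply=-2]  = 2.
Change = 98 − 2 = 96.

96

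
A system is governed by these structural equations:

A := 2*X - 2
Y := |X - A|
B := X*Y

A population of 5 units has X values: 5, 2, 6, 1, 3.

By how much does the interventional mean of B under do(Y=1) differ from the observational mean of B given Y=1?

1.4

Under do(Y=1), Y's equation is replaced by Y=1 for every unit. Per-unit B: 5, 2, 6, 1, 3. Mean = 3.4.
Conditioning on Y=1 selects the 2 unit(s) with X ∈ {1, 3}. Their B values: 1, 3. Mean = 2.
Difference = 3.4 − 2 = 1.4.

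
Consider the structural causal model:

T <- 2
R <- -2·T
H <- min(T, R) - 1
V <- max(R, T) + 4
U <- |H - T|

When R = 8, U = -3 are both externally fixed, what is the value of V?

The joint intervention fixes R = 8, U = -3, removing each variable's own equation.
V = max(R, T) + 4  [with R=8, T=2]  = 12

12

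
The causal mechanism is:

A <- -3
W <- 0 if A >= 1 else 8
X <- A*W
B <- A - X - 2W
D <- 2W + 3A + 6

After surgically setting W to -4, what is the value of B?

-7

Under do(W=-4), the mechanism W <- 0 if A >= 1 else 8 is discarded; W is fixed at -4.
X = A*W  [with A=-3, W=-4]  = 12
B = A - X - 2W  [with A=-3, X=12, W=-4]  = -7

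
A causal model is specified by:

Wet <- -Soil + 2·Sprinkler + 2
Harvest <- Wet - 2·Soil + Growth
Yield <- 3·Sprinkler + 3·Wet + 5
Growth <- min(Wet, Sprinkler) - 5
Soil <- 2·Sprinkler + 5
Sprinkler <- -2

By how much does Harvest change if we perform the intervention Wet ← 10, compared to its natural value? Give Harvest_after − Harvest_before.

14

The intervention breaks the incoming arrows to Wet: Wet <- -Soil + 2·Sprinkler + 2 no longer applies, and Wet = 10.
Soil = 2·Sprinkler + 5  [with Sprinkler=-2]  = 1
Growth = min(Wet, Sprinkler) - 5  [with Wet=10, Sprinkler=-2]  = -7
Harvest = Wet - 2·Soil + Growth  [with Wet=10, Soil=1, Growth=-7]  = 1
Without intervention: Soil = 2·Sprinkler + 5  [with Sprinkler=-2]  = 1; Wet = -Soil + 2·Sprinkler + 2  [with Soil=1, Sprinkler=-2]  = -3; Growth = min(Wet, Sprinkler) - 5  [with Wet=-3, Sprinkler=-2]  = -8; Harvest = Wet - 2·Soil + Growth  [with Wet=-3, Soil=1, Growth=-8]  = -13.
Change = 1 − (-13) = 14.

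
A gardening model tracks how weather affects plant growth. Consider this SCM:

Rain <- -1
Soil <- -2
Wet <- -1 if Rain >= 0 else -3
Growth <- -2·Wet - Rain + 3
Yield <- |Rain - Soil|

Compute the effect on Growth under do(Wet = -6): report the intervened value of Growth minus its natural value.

The intervention breaks the incoming arrows to Wet: Wet <- -1 if Rain >= 0 else -3 no longer applies, and Wet = -6.
Growth = -2·Wet - Rain + 3  [with Wet=-6, Rain=-1]  = 16
Without intervention: Wet = -1 if Rain >= 0 else -3  [with Rain=-1]  = -3; Growth = -2·Wet - Rain + 3  [with Wet=-3, Rain=-1]  = 10.
Change = 16 − 10 = 6.

6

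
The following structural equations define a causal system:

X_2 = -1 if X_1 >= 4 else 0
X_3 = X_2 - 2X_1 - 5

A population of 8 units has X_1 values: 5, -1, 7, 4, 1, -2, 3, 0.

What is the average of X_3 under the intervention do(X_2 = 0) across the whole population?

Every unit gets X_2=0 under the intervention. X_3 values become -15, -3, -19, -13, -7, -1, -11, -5; E[X_3|do(X_2=0)] = -9.25.

-9.25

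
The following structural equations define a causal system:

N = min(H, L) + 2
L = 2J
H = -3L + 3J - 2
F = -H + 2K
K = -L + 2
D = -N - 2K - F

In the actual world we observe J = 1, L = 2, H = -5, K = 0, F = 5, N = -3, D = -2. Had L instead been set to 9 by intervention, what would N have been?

-24

Under do(L=9), the mechanism L = 2J is discarded; L is fixed at 9.
H = -3L + 3J - 2  [with L=9, J=1]  = -26
N = min(H, L) + 2  [with H=-26, L=9]  = -24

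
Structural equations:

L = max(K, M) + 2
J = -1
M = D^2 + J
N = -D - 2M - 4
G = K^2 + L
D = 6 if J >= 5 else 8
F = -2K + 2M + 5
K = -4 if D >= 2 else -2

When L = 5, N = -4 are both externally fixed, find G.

Under do(L = 5, N = -4), each intervened variable's structural equation is replaced by its fixed value.
D = 6 if J >= 5 else 8  [with J=-1]  = 8
K = -4 if D >= 2 else -2  [with D=8]  = -4
G = K^2 + L  [with K=-4, L=5]  = 21

21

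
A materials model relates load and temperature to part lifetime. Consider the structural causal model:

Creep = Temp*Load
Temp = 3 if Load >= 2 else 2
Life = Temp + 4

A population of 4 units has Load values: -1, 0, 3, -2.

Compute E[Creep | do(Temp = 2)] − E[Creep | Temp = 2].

2

do(Temp=2) breaks Temp's dependence on Load. With Temp=2 fixed, Creep across the units is -2, 0, 6, -4, mean 0.
Conditioning on Temp=2 selects the 3 unit(s) with Load ∈ {-1, 0, -2}. Their Creep values: -2, 0, -4. Mean = -2.
Difference = 0 − (-2) = 2.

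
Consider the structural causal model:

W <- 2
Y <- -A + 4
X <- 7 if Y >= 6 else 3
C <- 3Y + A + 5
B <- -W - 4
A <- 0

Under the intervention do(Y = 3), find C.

14

The intervention breaks the incoming arrows to Y: Y <- -A + 4 no longer applies, and Y = 3.
C = 3Y + A + 5  [with Y=3, A=0]  = 14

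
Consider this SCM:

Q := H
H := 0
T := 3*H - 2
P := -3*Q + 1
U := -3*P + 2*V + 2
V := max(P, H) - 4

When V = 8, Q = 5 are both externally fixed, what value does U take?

60

The joint intervention fixes V = 8, Q = 5, removing each variable's own equation.
P = -3*Q + 1  [with Q=5]  = -14
U = -3*P + 2*V + 2  [with P=-14, V=8]  = 60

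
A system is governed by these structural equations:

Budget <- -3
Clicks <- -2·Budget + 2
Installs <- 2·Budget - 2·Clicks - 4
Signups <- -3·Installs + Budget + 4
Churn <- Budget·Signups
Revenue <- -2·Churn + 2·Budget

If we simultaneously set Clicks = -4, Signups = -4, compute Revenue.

The joint intervention fixes Clicks = -4, Signups = -4, removing each variable's own equation.
Churn = Budget·Signups  [with Budget=-3, Signups=-4]  = 12
Revenue = -2·Churn + 2·Budget  [with Churn=12, Budget=-3]  = -30

-30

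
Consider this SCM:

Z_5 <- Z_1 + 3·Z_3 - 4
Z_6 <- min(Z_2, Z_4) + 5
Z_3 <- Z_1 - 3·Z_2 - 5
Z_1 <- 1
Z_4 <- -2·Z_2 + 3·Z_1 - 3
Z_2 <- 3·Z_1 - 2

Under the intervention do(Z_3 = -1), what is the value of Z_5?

do(Z_3=-1) replaces the equation Z_3 <- Z_1 - 3·Z_2 - 5 with the constant Z_3 = -1.
Z_5 = Z_1 + 3·Z_3 - 4  [with Z_1=1, Z_3=-1]  = -6

-6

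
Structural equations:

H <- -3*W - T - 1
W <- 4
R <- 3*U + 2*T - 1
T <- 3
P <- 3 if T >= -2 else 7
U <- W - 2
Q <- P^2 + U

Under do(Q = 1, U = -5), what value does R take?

-10

Under do(Q = 1, U = -5), each intervened variable's structural equation is replaced by its fixed value.
R = 3*U + 2*T - 1  [with U=-5, T=3]  = -10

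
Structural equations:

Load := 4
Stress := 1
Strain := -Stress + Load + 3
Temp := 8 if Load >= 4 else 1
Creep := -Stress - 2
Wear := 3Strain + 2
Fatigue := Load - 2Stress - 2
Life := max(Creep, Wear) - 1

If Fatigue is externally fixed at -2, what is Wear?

20

Intervening sets Fatigue = -2 and removes its equation (Fatigue := Load - 2Stress - 2).
Since Wear is not a descendant of the intervened variable, it is unaffected.
Strain = -Stress + Load + 3  [with Stress=1, Load=4]  = 6
Wear = 3Strain + 2  [with Strain=6]  = 20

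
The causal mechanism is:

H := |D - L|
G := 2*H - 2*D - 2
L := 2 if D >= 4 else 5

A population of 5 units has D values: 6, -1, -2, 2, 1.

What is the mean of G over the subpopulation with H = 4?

Conditioning on H=4 selects the 2 unit(s) with D ∈ {6, 1}. Their G values: -6, 4. Mean = -1.

-1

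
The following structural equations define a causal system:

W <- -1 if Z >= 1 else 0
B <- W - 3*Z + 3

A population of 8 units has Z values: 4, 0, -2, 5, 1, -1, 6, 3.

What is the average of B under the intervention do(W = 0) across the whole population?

-3

Every unit gets W=0 under the intervention. B values become -9, 3, 9, -12, 0, 6, -15, -6; E[B|do(W=0)] = -3.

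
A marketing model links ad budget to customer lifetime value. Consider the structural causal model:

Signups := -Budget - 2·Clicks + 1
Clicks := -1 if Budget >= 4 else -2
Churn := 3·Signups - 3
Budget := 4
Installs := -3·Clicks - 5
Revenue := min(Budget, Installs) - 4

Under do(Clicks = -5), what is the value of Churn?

18

do(Clicks=-5) replaces the equation Clicks := -1 if Budget >= 4 else -2 with the constant Clicks = -5.
Signups = -Budget - 2·Clicks + 1  [with Budget=4, Clicks=-5]  = 7
Churn = 3·Signups - 3  [with Signups=7]  = 18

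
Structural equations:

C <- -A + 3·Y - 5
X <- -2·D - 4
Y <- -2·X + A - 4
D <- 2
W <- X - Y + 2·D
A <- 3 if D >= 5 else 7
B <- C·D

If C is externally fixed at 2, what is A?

7

Under do(C=2), the mechanism C <- -A + 3·Y - 5 is discarded; C is fixed at 2.
No directed path runs from C to A, so A keeps its natural value.
A = 3 if D >= 5 else 7  [with D=2]  = 7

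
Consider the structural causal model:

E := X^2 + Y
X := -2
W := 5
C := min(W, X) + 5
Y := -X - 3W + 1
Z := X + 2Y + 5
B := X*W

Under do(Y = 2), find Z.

7

The intervention breaks the incoming arrows to Y: Y := -X - 3W + 1 no longer applies, and Y = 2.
Z = X + 2Y + 5  [with X=-2, Y=2]  = 7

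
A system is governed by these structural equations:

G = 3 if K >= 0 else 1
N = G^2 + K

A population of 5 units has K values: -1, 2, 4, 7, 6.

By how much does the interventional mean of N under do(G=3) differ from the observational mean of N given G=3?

-1.15

The intervention sets G=3 in all 5 units regardless of K. Recomputing N per unit gives 8, 11, 13, 16, 15; average 12.6.
E[N|G=3] averages over only the 4 units with G=3 (K = 2, 4, 7, 6): N = 11, 13, 16, 15, mean 13.75.
Difference = 12.6 − 13.75 = -1.15.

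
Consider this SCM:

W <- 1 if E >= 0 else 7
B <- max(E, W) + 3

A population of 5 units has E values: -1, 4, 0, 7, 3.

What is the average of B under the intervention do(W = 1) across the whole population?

6.2

Under do(W=1), W's equation is replaced by W=1 for every unit. Per-unit B: 4, 7, 4, 10, 6. Mean = 6.2.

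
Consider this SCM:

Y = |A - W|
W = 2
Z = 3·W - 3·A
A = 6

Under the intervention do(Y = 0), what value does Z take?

Under do(Y=0), the mechanism Y = |A - W| is discarded; Y is fixed at 0.
Since Z is not a descendant of the intervened variable, it is unaffected.
Z = 3·W - 3·A  [with W=2, A=6]  = -12

-12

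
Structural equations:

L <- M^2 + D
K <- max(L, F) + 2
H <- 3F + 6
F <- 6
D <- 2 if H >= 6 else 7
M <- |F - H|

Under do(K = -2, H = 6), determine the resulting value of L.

2

The joint intervention fixes K = -2, H = 6, removing each variable's own equation.
D = 2 if H >= 6 else 7  [with H=6]  = 2
M = |F - H|  [with F=6, H=6]  = 0
L = M^2 + D  [with M=0, D=2]  = 2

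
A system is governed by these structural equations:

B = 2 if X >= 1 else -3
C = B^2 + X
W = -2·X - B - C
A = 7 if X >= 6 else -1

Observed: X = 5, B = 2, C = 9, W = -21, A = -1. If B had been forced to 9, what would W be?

Under do(B=9), the mechanism B = 2 if X >= 1 else -3 is discarded; B is fixed at 9.
C = B^2 + X  [with B=9, X=5]  = 86
W = -2·X - B - C  [with X=5, B=9, C=86]  = -105

-105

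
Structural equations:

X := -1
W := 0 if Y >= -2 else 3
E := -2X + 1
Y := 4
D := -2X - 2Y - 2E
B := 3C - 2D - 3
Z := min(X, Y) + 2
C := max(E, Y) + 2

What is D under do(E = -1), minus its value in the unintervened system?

Under do(E=-1), the mechanism E := -2X + 1 is discarded; E is fixed at -1.
D = -2X - 2Y - 2E  [with X=-1, Y=4, E=-1]  = -4
Without intervention: E = -2X + 1  [with X=-1]  = 3; D = -2X - 2Y - 2E  [with X=-1, Y=4, E=3]  = -12.
Change = -4 − (-12) = 8.

8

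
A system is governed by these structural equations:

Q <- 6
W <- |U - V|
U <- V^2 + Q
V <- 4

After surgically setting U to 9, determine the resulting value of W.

The intervention breaks the incoming arrows to U: U <- V^2 + Q no longer applies, and U = 9.
W = |U - V|  [with U=9, V=4]  = 5

5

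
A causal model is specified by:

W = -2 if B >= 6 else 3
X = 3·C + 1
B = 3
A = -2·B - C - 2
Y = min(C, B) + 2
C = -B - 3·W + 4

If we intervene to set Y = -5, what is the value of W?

Under do(Y=-5), the mechanism Y = min(C, B) + 2 is discarded; Y is fixed at -5.
No directed path runs from Y to W, so W keeps its natural value.
W = -2 if B >= 6 else 3  [with B=3]  = 3

3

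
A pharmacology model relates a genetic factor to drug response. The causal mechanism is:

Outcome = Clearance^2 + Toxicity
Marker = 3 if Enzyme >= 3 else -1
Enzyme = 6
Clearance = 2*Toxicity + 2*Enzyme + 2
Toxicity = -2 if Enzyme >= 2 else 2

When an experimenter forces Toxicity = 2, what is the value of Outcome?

do(Toxicity=2) replaces the equation Toxicity = -2 if Enzyme >= 2 else 2 with the constant Toxicity = 2.
Clearance = 2*Toxicity + 2*Enzyme + 2  [with Toxicity=2, Enzyme=6]  = 18
Outcome = Clearance^2 + Toxicity  [with Clearance=18, Toxicity=2]  = 326

326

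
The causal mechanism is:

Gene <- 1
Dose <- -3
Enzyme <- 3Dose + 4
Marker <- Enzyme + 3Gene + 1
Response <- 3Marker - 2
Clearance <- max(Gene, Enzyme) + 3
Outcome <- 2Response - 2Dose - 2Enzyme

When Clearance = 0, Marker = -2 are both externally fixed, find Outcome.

Under do(Clearance = 0, Marker = -2), each intervened variable's structural equation is replaced by its fixed value.
Enzyme = 3Dose + 4  [with Dose=-3]  = -5
Response = 3Marker - 2  [with Marker=-2]  = -8
Outcome = 2Response - 2Dose - 2Enzyme  [with Response=-8, Dose=-3, Enzyme=-5]  = 0

0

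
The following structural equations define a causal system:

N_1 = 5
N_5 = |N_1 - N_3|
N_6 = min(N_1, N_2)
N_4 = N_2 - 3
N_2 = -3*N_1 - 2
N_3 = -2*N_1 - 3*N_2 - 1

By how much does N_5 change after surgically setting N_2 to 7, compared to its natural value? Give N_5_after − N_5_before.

do(N_2=7) replaces the equation N_2 = -3*N_1 - 2 with the constant N_2 = 7.
N_3 = -2*N_1 - 3*N_2 - 1  [with N_1=5, N_2=7]  = -32
N_5 = |N_1 - N_3|  [with N_1=5, N_3=-32]  = 37
Without intervention: N_2 = -3*N_1 - 2  [with N_1=5]  = -17; N_3 = -2*N_1 - 3*N_2 - 1  [with N_1=5, N_2=-17]  = 40; N_5 = |N_1 - N_3|  [with N_1=5, N_3=40]  = 35.
Change = 37 − 35 = 2.

2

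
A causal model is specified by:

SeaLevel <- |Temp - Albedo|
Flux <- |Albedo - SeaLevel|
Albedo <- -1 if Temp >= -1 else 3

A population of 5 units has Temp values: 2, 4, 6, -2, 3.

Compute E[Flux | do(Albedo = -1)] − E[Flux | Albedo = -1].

-0.75

do(Albedo=-1) breaks Albedo's dependence on Temp. With Albedo=-1 fixed, Flux across the units is 4, 6, 8, 2, 5, mean 5.
Conditioning on Albedo=-1 selects the 4 unit(s) with Temp ∈ {2, 4, 6, 3}. Their Flux values: 4, 6, 8, 5. Mean = 5.75.
Difference = 5 − 5.75 = -0.75.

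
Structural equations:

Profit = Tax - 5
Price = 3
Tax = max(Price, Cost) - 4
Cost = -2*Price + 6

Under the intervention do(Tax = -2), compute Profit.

-7

The intervention breaks the incoming arrows to Tax: Tax = max(Price, Cost) - 4 no longer applies, and Tax = -2.
Profit = Tax - 5  [with Tax=-2]  = -7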